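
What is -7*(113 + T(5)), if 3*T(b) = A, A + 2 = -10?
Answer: -763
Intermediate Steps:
A = -12 (A = -2 - 10 = -12)
T(b) = -4 (T(b) = (⅓)*(-12) = -4)
-7*(113 + T(5)) = -7*(113 - 4) = -7*109 = -763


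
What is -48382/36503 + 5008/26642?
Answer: -3197070/2810731 ≈ -1.1375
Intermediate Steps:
-48382/36503 + 5008/26642 = -48382*1/36503 + 5008*(1/26642) = -48382/36503 + 2504/13321 = -3197070/2810731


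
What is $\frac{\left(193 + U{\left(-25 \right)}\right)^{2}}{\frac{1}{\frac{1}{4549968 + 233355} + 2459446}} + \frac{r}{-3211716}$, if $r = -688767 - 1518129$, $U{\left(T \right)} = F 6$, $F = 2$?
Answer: $\frac{132321559608020094918709}{1280222917689} \approx 1.0336 \cdot 10^{11}$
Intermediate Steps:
$U{\left(T \right)} = 12$ ($U{\left(T \right)} = 2 \cdot 6 = 12$)
$r = -2206896$ ($r = -688767 - 1518129 = -2206896$)
$\frac{\left(193 + U{\left(-25 \right)}\right)^{2}}{\frac{1}{\frac{1}{4549968 + 233355} + 2459446}} + \frac{r}{-3211716} = \frac{\left(193 + 12\right)^{2}}{\frac{1}{\frac{1}{4549968 + 233355} + 2459446}} - \frac{2206896}{-3211716} = \frac{205^{2}}{\frac{1}{\frac{1}{4783323} + 2459446}} - - \frac{183908}{267643} = \frac{42025}{\frac{1}{\frac{1}{4783323} + 2459446}} + \frac{183908}{267643} = \frac{42025}{\frac{1}{\frac{11764324619059}{4783323}}} + \frac{183908}{267643} = \frac{42025}{\frac{4783323}{11764324619059}} + \frac{183908}{267643} = 42025 \cdot \frac{11764324619059}{4783323} + \frac{183908}{267643} = \frac{494395742115954475}{4783323} + \frac{183908}{267643} = \frac{132321559608020094918709}{1280222917689}$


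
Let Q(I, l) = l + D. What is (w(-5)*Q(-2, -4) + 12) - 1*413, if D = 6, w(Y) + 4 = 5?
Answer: -399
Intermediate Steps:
w(Y) = 1 (w(Y) = -4 + 5 = 1)
Q(I, l) = 6 + l (Q(I, l) = l + 6 = 6 + l)
(w(-5)*Q(-2, -4) + 12) - 1*413 = (1*(6 - 4) + 12) - 1*413 = (1*2 + 12) - 413 = (2 + 12) - 413 = 14 - 413 = -399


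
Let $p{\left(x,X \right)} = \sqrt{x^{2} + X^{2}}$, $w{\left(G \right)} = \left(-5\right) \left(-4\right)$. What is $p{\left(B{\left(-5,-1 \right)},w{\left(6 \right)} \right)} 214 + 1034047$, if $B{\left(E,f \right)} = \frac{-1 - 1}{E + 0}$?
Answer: $1034047 + \frac{428 \sqrt{2501}}{5} \approx 1.0383 \cdot 10^{6}$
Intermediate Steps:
$w{\left(G \right)} = 20$
$B{\left(E,f \right)} = - \frac{2}{E}$
$p{\left(x,X \right)} = \sqrt{X^{2} + x^{2}}$
$p{\left(B{\left(-5,-1 \right)},w{\left(6 \right)} \right)} 214 + 1034047 = \sqrt{20^{2} + \left(- \frac{2}{-5}\right)^{2}} \cdot 214 + 1034047 = \sqrt{400 + \left(\left(-2\right) \left(- \frac{1}{5}\right)\right)^{2}} \cdot 214 + 1034047 = \sqrt{400 + \left(\frac{2}{5}\right)^{2}} \cdot 214 + 1034047 = \sqrt{400 + \frac{4}{25}} \cdot 214 + 1034047 = \sqrt{\frac{10004}{25}} \cdot 214 + 1034047 = \frac{2 \sqrt{2501}}{5} \cdot 214 + 1034047 = \frac{428 \sqrt{2501}}{5} + 1034047 = 1034047 + \frac{428 \sqrt{2501}}{5}$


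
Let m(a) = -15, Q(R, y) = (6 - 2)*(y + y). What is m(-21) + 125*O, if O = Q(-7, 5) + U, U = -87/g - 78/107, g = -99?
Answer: 17668160/3531 ≈ 5003.7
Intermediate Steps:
Q(R, y) = 8*y (Q(R, y) = 4*(2*y) = 8*y)
U = 529/3531 (U = -87/(-99) - 78/107 = -87*(-1/99) - 78*1/107 = 29/33 - 78/107 = 529/3531 ≈ 0.14982)
O = 141769/3531 (O = 8*5 + 529/3531 = 40 + 529/3531 = 141769/3531 ≈ 40.150)
m(-21) + 125*O = -15 + 125*(141769/3531) = -15 + 17721125/3531 = 17668160/3531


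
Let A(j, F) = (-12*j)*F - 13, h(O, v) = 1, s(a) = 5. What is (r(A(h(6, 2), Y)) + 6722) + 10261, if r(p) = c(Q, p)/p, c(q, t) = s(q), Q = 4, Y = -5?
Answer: 798206/47 ≈ 16983.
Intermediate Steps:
c(q, t) = 5
A(j, F) = -13 - 12*F*j (A(j, F) = -12*F*j - 13 = -13 - 12*F*j)
r(p) = 5/p
(r(A(h(6, 2), Y)) + 6722) + 10261 = (5/(-13 - 12*(-5)*1) + 6722) + 10261 = (5/(-13 + 60) + 6722) + 10261 = (5/47 + 6722) + 10261 = 315939/47 + 10261 = 798206/47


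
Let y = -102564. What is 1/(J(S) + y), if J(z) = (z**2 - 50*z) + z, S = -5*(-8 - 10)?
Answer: -1/98874 ≈ -1.0114e-5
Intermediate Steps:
S = 90 (S = -5*(-18) = 90)
J(z) = z**2 - 49*z
1/(J(S) + y) = 1/(90*(-49 + 90) - 102564) = 1/(90*41 - 102564) = 1/(3690 - 102564) = 1/(-98874) = -1/98874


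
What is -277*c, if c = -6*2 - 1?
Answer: 3601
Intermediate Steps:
c = -13 (c = -12 - 1 = -13)
-277*c = -277*(-13) = 3601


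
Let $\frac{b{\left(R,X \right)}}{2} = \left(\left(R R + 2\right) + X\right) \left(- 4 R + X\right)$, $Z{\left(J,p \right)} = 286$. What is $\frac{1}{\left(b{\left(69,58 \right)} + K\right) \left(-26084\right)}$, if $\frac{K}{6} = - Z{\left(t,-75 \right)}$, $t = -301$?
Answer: $\frac{1}{54872180448} \approx 1.8224 \cdot 10^{-11}$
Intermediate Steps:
$K = -1716$ ($K = 6 \left(\left(-1\right) 286\right) = 6 \left(-286\right) = -1716$)
$b{\left(R,X \right)} = 2 \left(X - 4 R\right) \left(2 + X + R^{2}\right)$ ($b{\left(R,X \right)} = 2 \left(\left(R R + 2\right) + X\right) \left(- 4 R + X\right) = 2 \left(\left(R^{2} + 2\right) + X\right) \left(X - 4 R\right) = 2 \left(\left(2 + R^{2}\right) + X\right) \left(X - 4 R\right) = 2 \left(2 + X + R^{2}\right) \left(X - 4 R\right) = 2 \left(X - 4 R\right) \left(2 + X + R^{2}\right)$)
$\frac{1}{\left(b{\left(69,58 \right)} + K\right) \left(-26084\right)} = \frac{1}{\left(\left(\left(-16\right) 69 - 8 \cdot 69^{3} + 2 \cdot 58^{2} + 4 \cdot 58 - 552 \cdot 58 + 2 \cdot 58 \cdot 69^{2}\right) - 1716\right) \left(-26084\right)} = \frac{1}{\left(-1104 - 2628072 + 2 \cdot 3364 + 232 - 32016 + 2 \cdot 58 \cdot 4761\right) - 1716} \left(- \frac{1}{26084}\right) = \frac{1}{\left(-1104 - 2628072 + 6728 + 232 - 32016 + 552276\right) - 1716} \left(- \frac{1}{26084}\right) = \frac{1}{-2101956 - 1716} \left(- \frac{1}{26084}\right) = \frac{1}{-2103672} \left(- \frac{1}{26084}\right) = \left(- \frac{1}{2103672}\right) \left(- \frac{1}{26084}\right) = \frac{1}{54872180448}$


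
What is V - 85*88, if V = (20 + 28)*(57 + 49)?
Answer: -2392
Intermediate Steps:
V = 5088 (V = 48*106 = 5088)
V - 85*88 = 5088 - 85*88 = 5088 - 7480 = -2392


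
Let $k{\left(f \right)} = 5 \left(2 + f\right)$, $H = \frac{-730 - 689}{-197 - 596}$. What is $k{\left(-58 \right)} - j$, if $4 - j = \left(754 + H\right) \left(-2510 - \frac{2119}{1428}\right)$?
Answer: $- \frac{2149797565795}{1132404} \approx -1.8984 \cdot 10^{6}$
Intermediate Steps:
$H = \frac{1419}{793}$ ($H = - \frac{1419}{-793} = \left(-1419\right) \left(- \frac{1}{793}\right) = \frac{1419}{793} \approx 1.7894$)
$k{\left(f \right)} = 10 + 5 f$
$j = \frac{2149480492675}{1132404}$ ($j = 4 - \left(754 + \frac{1419}{793}\right) \left(-2510 - \frac{2119}{1428}\right) = 4 - \frac{599341 \left(-2510 - \frac{2119}{1428}\right)}{793} = 4 - \frac{599341}{793} \left(- \frac{3586399}{1428}\right) = 4 - - \frac{2149475963059}{1132404} = 4 + \frac{2149475963059}{1132404} = \frac{2149480492675}{1132404} \approx 1.8982 \cdot 10^{6}$)
$k{\left(-58 \right)} - j = \left(10 + 5 \left(-58\right)\right) - \frac{2149480492675}{1132404} = \left(10 - 290\right) - \frac{2149480492675}{1132404} = -280 - \frac{2149480492675}{1132404} = - \frac{2149797565795}{1132404}$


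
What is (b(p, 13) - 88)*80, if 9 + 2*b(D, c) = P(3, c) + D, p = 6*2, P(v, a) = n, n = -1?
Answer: -6960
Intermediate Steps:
P(v, a) = -1
p = 12
b(D, c) = -5 + D/2 (b(D, c) = -9/2 + (-1 + D)/2 = -9/2 + (-½ + D/2) = -5 + D/2)
(b(p, 13) - 88)*80 = ((-5 + (½)*12) - 88)*80 = ((-5 + 6) - 88)*80 = (1 - 88)*80 = -87*80 = -6960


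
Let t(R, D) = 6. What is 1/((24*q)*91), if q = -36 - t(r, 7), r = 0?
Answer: -1/91728 ≈ -1.0902e-5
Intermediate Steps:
q = -42 (q = -36 - 1*6 = -36 - 6 = -42)
1/((24*q)*91) = 1/((24*(-42))*91) = 1/(-1008*91) = 1/(-91728) = -1/91728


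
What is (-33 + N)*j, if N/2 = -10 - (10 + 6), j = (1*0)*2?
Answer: 0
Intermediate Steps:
j = 0 (j = 0*2 = 0)
N = -52 (N = 2*(-10 - (10 + 6)) = 2*(-10 - 1*16) = 2*(-10 - 16) = 2*(-26) = -52)
(-33 + N)*j = (-33 - 52)*0 = -85*0 = 0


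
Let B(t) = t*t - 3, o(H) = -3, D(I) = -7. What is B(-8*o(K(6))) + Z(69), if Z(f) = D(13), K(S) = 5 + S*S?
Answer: 566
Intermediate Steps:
K(S) = 5 + S²
Z(f) = -7
B(t) = -3 + t² (B(t) = t² - 3 = -3 + t²)
B(-8*o(K(6))) + Z(69) = (-3 + (-8*(-3))²) - 7 = (-3 + 24²) - 7 = (-3 + 576) - 7 = 573 - 7 = 566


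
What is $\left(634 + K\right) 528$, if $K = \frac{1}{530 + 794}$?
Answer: $\frac{110803044}{331} \approx 3.3475 \cdot 10^{5}$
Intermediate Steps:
$K = \frac{1}{1324} \approx 0.00075529$
$\left(634 + K\right) 528 = \left(634 + \frac{1}{1324}\right) 528 = \frac{839417}{1324} \cdot 528 = \frac{110803044}{331}$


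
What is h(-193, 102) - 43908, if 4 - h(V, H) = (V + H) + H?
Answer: -43915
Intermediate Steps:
h(V, H) = 4 - V - 2*H (h(V, H) = 4 - ((V + H) + H) = 4 - ((H + V) + H) = 4 - (V + 2*H) = 4 + (-V - 2*H) = 4 - V - 2*H)
h(-193, 102) - 43908 = (4 - 1*(-193) - 2*102) - 43908 = (4 + 193 - 204) - 43908 = -7 - 43908 = -43915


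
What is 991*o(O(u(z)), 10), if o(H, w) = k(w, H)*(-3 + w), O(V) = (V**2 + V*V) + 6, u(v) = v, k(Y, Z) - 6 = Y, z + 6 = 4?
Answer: 110992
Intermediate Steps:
z = -2 (z = -6 + 4 = -2)
k(Y, Z) = 6 + Y
O(V) = 6 + 2*V**2 (O(V) = (V**2 + V**2) + 6 = 2*V**2 + 6 = 6 + 2*V**2)
o(H, w) = (-3 + w)*(6 + w) (o(H, w) = (6 + w)*(-3 + w) = (-3 + w)*(6 + w))
991*o(O(u(z)), 10) = 991*((-3 + 10)*(6 + 10)) = 991*(7*16) = 991*112 = 110992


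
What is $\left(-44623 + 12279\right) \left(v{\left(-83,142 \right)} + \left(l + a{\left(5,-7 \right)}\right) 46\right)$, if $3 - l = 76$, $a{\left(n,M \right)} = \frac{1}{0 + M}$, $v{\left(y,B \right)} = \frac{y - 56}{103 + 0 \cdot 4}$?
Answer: $\frac{78493357176}{721} \approx 1.0887 \cdot 10^{8}$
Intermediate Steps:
$v{\left(y,B \right)} = - \frac{56}{103} + \frac{y}{103}$ ($v{\left(y,B \right)} = \frac{-56 + y}{103 + 0} = \frac{-56 + y}{103} = \left(-56 + y\right) \frac{1}{103} = - \frac{56}{103} + \frac{y}{103}$)
$a{\left(n,M \right)} = \frac{1}{M}$
$l = -73$ ($l = 3 - 76 = -73$)
$\left(-44623 + 12279\right) \left(v{\left(-83,142 \right)} + \left(l + a{\left(5,-7 \right)}\right) 46\right) = \left(-44623 + 12279\right) \left(\left(- \frac{56}{103} + \frac{1}{103} \left(-83\right)\right) + \left(-73 + \frac{1}{-7}\right) 46\right) = - 32344 \left(\left(- \frac{56}{103} - \frac{83}{103}\right) + \left(-73 - \frac{1}{7}\right) 46\right) = - 32344 \left(- \frac{139}{103} - \frac{23552}{7}\right) = \left(-32344\right) \left(- \frac{2426829}{721}\right) = \frac{78493357176}{721}$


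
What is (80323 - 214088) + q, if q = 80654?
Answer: -53111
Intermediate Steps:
(80323 - 214088) + q = (80323 - 214088) + 80654 = -133765 + 80654 = -53111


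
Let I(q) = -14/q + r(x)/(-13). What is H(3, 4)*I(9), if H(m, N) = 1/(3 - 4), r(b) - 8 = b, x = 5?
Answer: 23/9 ≈ 2.5556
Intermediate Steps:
r(b) = 8 + b
H(m, N) = -1 (H(m, N) = 1/(-1) = -1)
I(q) = -1 - 14/q (I(q) = -14/q + (8 + 5)/(-13) = -14/q + 13*(-1/13) = -14/q - 1 = -1 - 14/q)
H(3, 4)*I(9) = -(-14 - 1*9)/9 = -(-14 - 9)/9 = -(-23)/9 = -1*(-23/9) = 23/9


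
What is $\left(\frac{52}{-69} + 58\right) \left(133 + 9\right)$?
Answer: $\frac{560900}{69} \approx 8129.0$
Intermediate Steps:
$\left(\frac{52}{-69} + 58\right) \left(133 + 9\right) = \left(52 \left(- \frac{1}{69}\right) + 58\right) 142 = \left(- \frac{52}{69} + 58\right) 142 = \frac{3950}{69} \cdot 142 = \frac{560900}{69}$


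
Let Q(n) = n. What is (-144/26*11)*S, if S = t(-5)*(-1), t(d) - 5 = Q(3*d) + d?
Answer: -11880/13 ≈ -913.85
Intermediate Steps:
t(d) = 5 + 4*d (t(d) = 5 + (3*d + d) = 5 + 4*d)
S = 15 (S = (5 + 4*(-5))*(-1) = (5 - 20)*(-1) = -15*(-1) = 15)
(-144/26*11)*S = (-144/26*11)*15 = (-12*6/13*11)*15 = -72/13*11*15 = -792/13*15 = -11880/13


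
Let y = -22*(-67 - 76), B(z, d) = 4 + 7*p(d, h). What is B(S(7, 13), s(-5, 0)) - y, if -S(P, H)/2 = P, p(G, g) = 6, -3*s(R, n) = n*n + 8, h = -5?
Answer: -3100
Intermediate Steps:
s(R, n) = -8/3 - n²/3 (s(R, n) = -(n*n + 8)/3 = -(n² + 8)/3 = -(8 + n²)/3 = -8/3 - n²/3)
S(P, H) = -2*P
B(z, d) = 46 (B(z, d) = 4 + 7*6 = 4 + 42 = 46)
y = 3146 (y = -22*(-143) = 3146)
B(S(7, 13), s(-5, 0)) - y = 46 - 1*3146 = 46 - 3146 = -3100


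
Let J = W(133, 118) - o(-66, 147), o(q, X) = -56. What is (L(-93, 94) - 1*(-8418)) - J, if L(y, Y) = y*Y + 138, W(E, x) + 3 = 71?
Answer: -310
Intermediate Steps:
W(E, x) = 68 (W(E, x) = -3 + 71 = 68)
L(y, Y) = 138 + Y*y (L(y, Y) = Y*y + 138 = 138 + Y*y)
J = 124 (J = 68 - 1*(-56) = 68 + 56 = 124)
(L(-93, 94) - 1*(-8418)) - J = ((138 + 94*(-93)) - 1*(-8418)) - 1*124 = ((138 - 8742) + 8418) - 124 = (-8604 + 8418) - 124 = -186 - 124 = -310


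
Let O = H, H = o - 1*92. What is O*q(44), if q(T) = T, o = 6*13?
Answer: -616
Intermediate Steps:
o = 78
H = -14 (H = 78 - 1*92 = 78 - 92 = -14)
O = -14
O*q(44) = -14*44 = -616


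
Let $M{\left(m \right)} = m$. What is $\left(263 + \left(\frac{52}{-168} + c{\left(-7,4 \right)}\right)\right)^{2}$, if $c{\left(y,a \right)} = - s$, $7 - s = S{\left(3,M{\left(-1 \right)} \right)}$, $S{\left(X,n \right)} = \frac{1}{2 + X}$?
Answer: $\frac{2887665169}{44100} \approx 65480.0$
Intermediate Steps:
$s = \frac{34}{5}$ ($s = 7 - \frac{1}{2 + 3} = 7 - \frac{1}{5} = \frac{34}{5} \approx 6.8$)
$c{\left(y,a \right)} = - \frac{34}{5}$ ($c{\left(y,a \right)} = \left(-1\right) \frac{34}{5} = - \frac{34}{5}$)
$\left(263 + \left(\frac{52}{-168} + c{\left(-7,4 \right)}\right)\right)^{2} = \left(263 - \left(\frac{34}{5} - \frac{52}{-168}\right)\right)^{2} = \left(263 + \left(52 \left(- \frac{1}{168}\right) - \frac{34}{5}\right)\right)^{2} = \left(263 - \frac{1493}{210}\right)^{2} = \left(\frac{53737}{210}\right)^{2} = \frac{2887665169}{44100}$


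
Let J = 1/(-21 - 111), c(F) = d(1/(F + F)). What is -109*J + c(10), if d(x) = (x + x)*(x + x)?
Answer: 1379/1650 ≈ 0.83576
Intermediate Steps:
d(x) = 4*x² (d(x) = (2*x)*(2*x) = 4*x²)
c(F) = F⁻² (c(F) = 4*(1/(F + F))² = 4*(1/(2*F))² = 4*(1/(4*F²)) = F⁻²)
J = -1/132 (J = 1/(-132) = -1/132 ≈ -0.0075758)
-109*J + c(10) = -109*(-1/132) + 10⁻² = 109/132 + 1/100 = 1379/1650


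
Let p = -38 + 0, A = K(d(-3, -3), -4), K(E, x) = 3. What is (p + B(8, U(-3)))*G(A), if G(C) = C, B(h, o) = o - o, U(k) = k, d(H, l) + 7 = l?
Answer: -114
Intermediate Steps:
d(H, l) = -7 + l
A = 3
B(h, o) = 0
p = -38
(p + B(8, U(-3)))*G(A) = (-38 + 0)*3 = -38*3 = -114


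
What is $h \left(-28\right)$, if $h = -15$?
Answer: $420$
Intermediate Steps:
$h \left(-28\right) = \left(-15\right) \left(-28\right) = 420$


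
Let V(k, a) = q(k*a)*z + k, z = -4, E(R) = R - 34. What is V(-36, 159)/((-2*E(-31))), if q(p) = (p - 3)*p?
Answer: -65562714/65 ≈ -1.0087e+6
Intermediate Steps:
E(R) = -34 + R
q(p) = p*(-3 + p) (q(p) = (-3 + p)*p = p*(-3 + p))
V(k, a) = k - 4*a*k*(-3 + a*k) (V(k, a) = ((k*a)*(-3 + k*a))*(-4) + k = ((a*k)*(-3 + a*k))*(-4) + k = (a*k*(-3 + a*k))*(-4) + k = -4*a*k*(-3 + a*k) + k = k - 4*a*k*(-3 + a*k))
V(-36, 159)/((-2*E(-31))) = (-36*(1 - 4*159*(-3 + 159*(-36))))/((-2*(-34 - 31))) = (-36*(1 - 4*159*(-3 - 5724)))/((-2*(-65))) = -36*(1 - 4*159*(-5727))/130 = -36*(1 + 3642372)*(1/130) = -36*3642373*(1/130) = -131125428*1/130 = -65562714/65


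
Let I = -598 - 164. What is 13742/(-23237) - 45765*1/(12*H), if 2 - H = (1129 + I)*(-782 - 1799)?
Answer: -17473921369/29347680364 ≈ -0.59541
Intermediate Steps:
I = -762
H = 947229 (H = 2 - (1129 - 762)*(-782 - 1799) = 2 - 367*(-2581) = 2 - 1*(-947227) = 2 + 947227 = 947229)
13742/(-23237) - 45765*1/(12*H) = 13742/(-23237) - 45765/(947229*12) = 13742*(-1/23237) - 45765/11366748 = -13742/23237 - 45765*1/11366748 = -13742/23237 - 5085/1262972 = -17473921369/29347680364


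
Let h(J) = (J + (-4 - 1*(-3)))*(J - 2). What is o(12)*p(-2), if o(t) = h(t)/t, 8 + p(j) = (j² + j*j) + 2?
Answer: 55/3 ≈ 18.333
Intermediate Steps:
p(j) = -6 + 2*j² (p(j) = -8 + ((j² + j*j) + 2) = -8 + ((j² + j²) + 2) = -8 + (2*j² + 2) = -8 + (2 + 2*j²) = -6 + 2*j²)
h(J) = (-1 + J)*(-2 + J) (h(J) = (J + (-4 + 3))*(-2 + J) = (J - 1)*(-2 + J) = (-1 + J)*(-2 + J))
o(t) = (2 + t² - 3*t)/t
o(12)*p(-2) = (-3 + 12 + 2/12)*(-6 + 2*(-2)²) = (-3 + 12 + 2*(1/12))*(-6 + 2*4) = (-3 + 12 + ⅙)*(-6 + 8) = (55/6)*2 = 55/3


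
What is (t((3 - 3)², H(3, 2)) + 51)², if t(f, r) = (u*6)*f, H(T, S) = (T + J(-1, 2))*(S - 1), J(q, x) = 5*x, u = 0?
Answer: 2601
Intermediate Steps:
H(T, S) = (-1 + S)*(10 + T) (H(T, S) = (T + 5*2)*(S - 1) = (T + 10)*(-1 + S) = (10 + T)*(-1 + S) = (-1 + S)*(10 + T))
t(f, r) = 0 (t(f, r) = (0*6)*f = 0*f = 0)
(t((3 - 3)², H(3, 2)) + 51)² = (0 + 51)² = 51² = 2601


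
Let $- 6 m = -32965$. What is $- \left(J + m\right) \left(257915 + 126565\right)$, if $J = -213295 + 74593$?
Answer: $51215747760$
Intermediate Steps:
$m = \frac{32965}{6}$ ($m = \left(- \frac{1}{6}\right) \left(-32965\right) = \frac{32965}{6} \approx 5494.2$)
$J = -138702$
$- \left(J + m\right) \left(257915 + 126565\right) = - \left(-138702 + \frac{32965}{6}\right) \left(257915 + 126565\right) = - \frac{\left(-799247\right) 384480}{6} = \left(-1\right) \left(-51215747760\right) = 51215747760$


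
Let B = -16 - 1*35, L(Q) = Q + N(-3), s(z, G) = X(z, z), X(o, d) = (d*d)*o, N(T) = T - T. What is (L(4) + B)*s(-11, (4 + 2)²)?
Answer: 62557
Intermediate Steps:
N(T) = 0
X(o, d) = o*d² (X(o, d) = d²*o = o*d²)
s(z, G) = z³ (s(z, G) = z*z² = z³)
L(Q) = Q (L(Q) = Q + 0 = Q)
B = -51 (B = -16 - 35 = -51)
(L(4) + B)*s(-11, (4 + 2)²) = (4 - 51)*(-11)³ = -47*(-1331) = 62557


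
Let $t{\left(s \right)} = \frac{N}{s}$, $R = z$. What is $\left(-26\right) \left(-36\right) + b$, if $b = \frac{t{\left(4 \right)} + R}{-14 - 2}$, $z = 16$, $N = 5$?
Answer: $\frac{59835}{64} \approx 934.92$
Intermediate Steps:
$R = 16$
$t{\left(s \right)} = \frac{5}{s}$
$b = - \frac{69}{64}$ ($b = \frac{\frac{5}{4} + 16}{-14 - 2} = \frac{5 \cdot \frac{1}{4} + 16}{-16} = \left(\frac{5}{4} + 16\right) \left(- \frac{1}{16}\right) = \frac{69}{4} \left(- \frac{1}{16}\right) = - \frac{69}{64} \approx -1.0781$)
$\left(-26\right) \left(-36\right) + b = \left(-26\right) \left(-36\right) - \frac{69}{64} = 936 - \frac{69}{64} = \frac{59835}{64}$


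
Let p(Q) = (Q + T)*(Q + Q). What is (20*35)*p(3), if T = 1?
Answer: 16800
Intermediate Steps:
p(Q) = 2*Q*(1 + Q) (p(Q) = (Q + 1)*(Q + Q) = (1 + Q)*(2*Q) = 2*Q*(1 + Q))
(20*35)*p(3) = (20*35)*(2*3*(1 + 3)) = 700*(2*3*4) = 700*24 = 16800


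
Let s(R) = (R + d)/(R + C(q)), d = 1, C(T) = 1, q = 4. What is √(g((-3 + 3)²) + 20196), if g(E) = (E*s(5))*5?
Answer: 6*√561 ≈ 142.11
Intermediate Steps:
s(R) = 1 (s(R) = (R + 1)/(R + 1) = (1 + R)/(1 + R) = 1)
g(E) = 5*E (g(E) = (E*1)*5 = E*5 = 5*E)
√(g((-3 + 3)²) + 20196) = √(5*(-3 + 3)² + 20196) = √(5*0² + 20196) = √(5*0 + 20196) = √(0 + 20196) = √20196 = 6*√561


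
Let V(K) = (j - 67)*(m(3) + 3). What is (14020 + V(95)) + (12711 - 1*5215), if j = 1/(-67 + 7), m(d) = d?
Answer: 211139/10 ≈ 21114.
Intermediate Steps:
j = -1/60 (j = 1/(-60) = -1/60 ≈ -0.016667)
V(K) = -4021/10 (V(K) = (-1/60 - 67)*(3 + 3) = -4021/60*6 = -4021/10)
(14020 + V(95)) + (12711 - 1*5215) = (14020 - 4021/10) + (12711 - 1*5215) = 136179/10 + (12711 - 5215) = 136179/10 + 7496 = 211139/10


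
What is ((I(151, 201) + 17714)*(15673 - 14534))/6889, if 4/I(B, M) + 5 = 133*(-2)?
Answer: 5467758110/1866919 ≈ 2928.8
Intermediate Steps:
I(B, M) = -4/271 (I(B, M) = 4/(-5 + 133*(-2)) = 4/(-5 - 266) = 4/(-271) = 4*(-1/271) = -4/271)
((I(151, 201) + 17714)*(15673 - 14534))/6889 = ((-4/271 + 17714)*(15673 - 14534))/6889 = ((4800490/271)*1139)*(1/6889) = (5467758110/271)*(1/6889) = 5467758110/1866919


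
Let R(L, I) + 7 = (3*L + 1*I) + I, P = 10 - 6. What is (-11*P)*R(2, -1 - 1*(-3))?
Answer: -132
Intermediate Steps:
P = 4
R(L, I) = -7 + 2*I + 3*L (R(L, I) = -7 + ((3*L + 1*I) + I) = -7 + ((3*L + I) + I) = -7 + ((I + 3*L) + I) = -7 + (2*I + 3*L) = -7 + 2*I + 3*L)
(-11*P)*R(2, -1 - 1*(-3)) = (-11*4)*(-7 + 2*(-1 - 1*(-3)) + 3*2) = -44*(-7 + 2*(-1 + 3) + 6) = -44*(-7 + 2*2 + 6) = -44*(-7 + 4 + 6) = -44*3 = -132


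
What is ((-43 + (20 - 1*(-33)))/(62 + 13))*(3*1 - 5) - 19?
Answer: -289/15 ≈ -19.267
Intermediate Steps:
((-43 + (20 - 1*(-33)))/(62 + 13))*(3*1 - 5) - 19 = ((-43 + (20 + 33))/75)*(3 - 5) - 19 = ((-43 + 53)*(1/75))*(-2) - 19 = (10*(1/75))*(-2) - 19 = (2/15)*(-2) - 19 = -4/15 - 19 = -289/15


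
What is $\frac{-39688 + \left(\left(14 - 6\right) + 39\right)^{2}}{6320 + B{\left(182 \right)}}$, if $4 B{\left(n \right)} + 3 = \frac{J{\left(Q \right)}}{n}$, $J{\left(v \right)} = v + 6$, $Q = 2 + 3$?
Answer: $- \frac{9094904}{1533475} \approx -5.9309$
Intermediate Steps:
$Q = 5$
$J{\left(v \right)} = 6 + v$
$B{\left(n \right)} = - \frac{3}{4} + \frac{11}{4 n}$ ($B{\left(n \right)} = - \frac{3}{4} + \frac{\left(6 + 5\right) \frac{1}{n}}{4} = - \frac{3}{4} + \frac{11 \frac{1}{n}}{4} = - \frac{3}{4} + \frac{11}{4 n}$)
$\frac{-39688 + \left(\left(14 - 6\right) + 39\right)^{2}}{6320 + B{\left(182 \right)}} = \frac{-39688 + \left(\left(14 - 6\right) + 39\right)^{2}}{6320 + \frac{11 - 546}{4 \cdot 182}} = \frac{-39688 + \left(8 + 39\right)^{2}}{6320 + \frac{1}{4} \cdot \frac{1}{182} \left(11 - 546\right)} = \frac{-39688 + 47^{2}}{6320 + \frac{1}{4} \cdot \frac{1}{182} \left(-535\right)} = \frac{-39688 + 2209}{6320 - \frac{535}{728}} = - \frac{37479}{\frac{4600425}{728}} = \left(-37479\right) \frac{728}{4600425} = - \frac{9094904}{1533475}$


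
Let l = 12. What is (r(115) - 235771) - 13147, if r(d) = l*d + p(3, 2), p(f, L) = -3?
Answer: -247541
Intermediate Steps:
r(d) = -3 + 12*d (r(d) = 12*d - 3 = -3 + 12*d)
(r(115) - 235771) - 13147 = ((-3 + 12*115) - 235771) - 13147 = ((-3 + 1380) - 235771) - 13147 = (1377 - 235771) - 13147 = -234394 - 13147 = -247541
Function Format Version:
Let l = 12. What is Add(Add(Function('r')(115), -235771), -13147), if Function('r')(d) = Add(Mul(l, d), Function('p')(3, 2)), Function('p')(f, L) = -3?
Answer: -247541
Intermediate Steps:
Function('r')(d) = Add(-3, Mul(12, d)) (Function('r')(d) = Add(Mul(12, d), -3) = Add(-3, Mul(12, d)))
Add(Add(Function('r')(115), -235771), -13147) = Add(Add(Add(-3, Mul(12, 115)), -235771), -13147) = Add(Add(Add(-3, 1380), -235771), -13147) = Add(Add(1377, -235771), -13147) = Add(-234394, -13147) = -247541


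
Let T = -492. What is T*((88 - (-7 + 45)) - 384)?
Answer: 164328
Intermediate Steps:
T*((88 - (-7 + 45)) - 384) = -492*((88 - (-7 + 45)) - 384) = -492*((88 - 1*38) - 384) = -492*((88 - 38) - 384) = -492*(50 - 384) = -492*(-334) = 164328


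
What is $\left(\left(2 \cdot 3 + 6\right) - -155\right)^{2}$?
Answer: $27889$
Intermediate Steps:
$\left(\left(2 \cdot 3 + 6\right) - -155\right)^{2} = \left(\left(6 + 6\right) + 155\right)^{2} = \left(12 + 155\right)^{2} = 167^{2} = 27889$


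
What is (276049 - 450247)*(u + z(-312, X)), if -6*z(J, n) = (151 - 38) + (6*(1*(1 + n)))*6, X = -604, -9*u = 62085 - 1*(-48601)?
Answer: 4546190371/3 ≈ 1.5154e+9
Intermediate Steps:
u = -110686/9 (u = -(62085 - 1*(-48601))/9 = -(62085 + 48601)/9 = -⅑*110686 = -110686/9 ≈ -12298.)
z(J, n) = -149/6 - 6*n (z(J, n) = -((151 - 38) + (6*(1*(1 + n)))*6)/6 = -(113 + (6*(1 + n))*6)/6 = -(113 + (6 + 6*n)*6)/6 = -(113 + (36 + 36*n))/6 = -(149 + 36*n)/6 = -149/6 - 6*n)
(276049 - 450247)*(u + z(-312, X)) = (276049 - 450247)*(-110686/9 + (-149/6 - 6*(-604))) = -174198*(-110686/9 + (-149/6 + 3624)) = -174198*(-110686/9 + 21595/6) = -174198*(-156587/18) = 4546190371/3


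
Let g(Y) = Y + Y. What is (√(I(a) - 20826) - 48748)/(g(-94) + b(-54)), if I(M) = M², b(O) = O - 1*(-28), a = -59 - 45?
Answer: 24374/107 - I*√10010/214 ≈ 227.79 - 0.46752*I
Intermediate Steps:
a = -104
b(O) = 28 + O (b(O) = O + 28 = 28 + O)
g(Y) = 2*Y
(√(I(a) - 20826) - 48748)/(g(-94) + b(-54)) = (√((-104)² - 20826) - 48748)/(2*(-94) + (28 - 54)) = (√(10816 - 20826) - 48748)/(-188 - 26) = (√(-10010) - 48748)/(-214) = (I*√10010 - 48748)*(-1/214) = (-48748 + I*√10010)*(-1/214) = 24374/107 - I*√10010/214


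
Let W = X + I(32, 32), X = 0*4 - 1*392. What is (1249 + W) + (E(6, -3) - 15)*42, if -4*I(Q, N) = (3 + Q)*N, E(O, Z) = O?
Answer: 199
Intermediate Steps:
I(Q, N) = -N*(3 + Q)/4 (I(Q, N) = -(3 + Q)*N/4 = -N*(3 + Q)/4)
X = -392 (X = 0 - 392 = -392)
W = -672 (W = -392 - ¼*32*(3 + 32) = -392 - ¼*32*35 = -392 - 280 = -672)
(1249 + W) + (E(6, -3) - 15)*42 = (1249 - 672) + (6 - 15)*42 = 577 - 9*42 = 577 - 378 = 199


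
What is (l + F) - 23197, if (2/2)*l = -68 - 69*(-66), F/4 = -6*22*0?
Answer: -18711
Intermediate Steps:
F = 0 (F = 4*(-6*22*0) = 4*(-132*0) = 4*0 = 0)
l = 4486 (l = -68 - 69*(-66) = -68 + 4554 = 4486)
(l + F) - 23197 = (4486 + 0) - 23197 = 4486 - 23197 = -18711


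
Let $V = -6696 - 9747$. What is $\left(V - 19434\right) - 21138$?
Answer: $-57015$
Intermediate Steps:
$V = -16443$
$\left(V - 19434\right) - 21138 = \left(-16443 - 19434\right) - 21138 = -35877 - 21138 = -57015$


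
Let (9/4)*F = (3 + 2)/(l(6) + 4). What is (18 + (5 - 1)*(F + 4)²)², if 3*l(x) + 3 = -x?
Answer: 196056004/6561 ≈ 29882.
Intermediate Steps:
l(x) = -1 - x/3 (l(x) = -1 + (-x)/3 = -1 - x/3)
F = 20/9 (F = 4*((3 + 2)/((-1 - ⅓*6) + 4))/9 = 4*(5/((-1 - 2) + 4))/9 = 4*(5/(-3 + 4))/9 = 4*(5/1)/9 = 4*(5*1)/9 = (4/9)*5 = 20/9 ≈ 2.2222)
(18 + (5 - 1)*(F + 4)²)² = (18 + (5 - 1)*(20/9 + 4)²)² = (18 + 4*(56/9)²)² = (18 + 4*(3136/81))² = (18 + 12544/81)² = (14002/81)² = 196056004/6561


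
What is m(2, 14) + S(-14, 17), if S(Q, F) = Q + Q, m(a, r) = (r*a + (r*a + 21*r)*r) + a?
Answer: 4510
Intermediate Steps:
m(a, r) = a + a*r + r*(21*r + a*r) (m(a, r) = (a*r + (a*r + 21*r)*r) + a = (a*r + (21*r + a*r)*r) + a = (a*r + r*(21*r + a*r)) + a = a + a*r + r*(21*r + a*r))
S(Q, F) = 2*Q
m(2, 14) + S(-14, 17) = (2 + 21*14² + 2*14 + 2*14²) + 2*(-14) = (2 + 21*196 + 28 + 2*196) - 28 = (2 + 4116 + 28 + 392) - 28 = 4538 - 28 = 4510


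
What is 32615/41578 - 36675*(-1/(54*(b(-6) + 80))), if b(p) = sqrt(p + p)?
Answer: 1851149035/199948602 - 4075*I*sqrt(3)/19236 ≈ 9.2581 - 0.36692*I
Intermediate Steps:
b(p) = sqrt(2)*sqrt(p) (b(p) = sqrt(2*p) = sqrt(2)*sqrt(p))
32615/41578 - 36675*(-1/(54*(b(-6) + 80))) = 32615/41578 - 36675*(-1/(54*(sqrt(2)*sqrt(-6) + 80))) = 32615*(1/41578) - 36675*(-1/(54*(sqrt(2)*(I*sqrt(6)) + 80))) = 32615/41578 - 36675*(-1/(54*(2*I*sqrt(3) + 80))) = 32615/41578 - 36675*(-1/(54*(80 + 2*I*sqrt(3)))) = 32615/41578 - 36675/(-4320 - 108*I*sqrt(3))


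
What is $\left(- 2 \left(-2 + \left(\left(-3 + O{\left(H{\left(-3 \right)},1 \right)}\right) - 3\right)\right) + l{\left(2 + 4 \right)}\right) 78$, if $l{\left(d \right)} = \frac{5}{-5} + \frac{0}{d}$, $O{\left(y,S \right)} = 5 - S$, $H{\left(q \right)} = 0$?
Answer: $546$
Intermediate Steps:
$l{\left(d \right)} = -1$ ($l{\left(d \right)} = 5 \left(- \frac{1}{5}\right) + 0 = -1 + 0 = -1$)
$\left(- 2 \left(-2 + \left(\left(-3 + O{\left(H{\left(-3 \right)},1 \right)}\right) - 3\right)\right) + l{\left(2 + 4 \right)}\right) 78 = \left(- 2 \left(-2 + \left(\left(-3 + \left(5 - 1\right)\right) - 3\right)\right) - 1\right) 78 = \left(- 2 \left(-2 + \left(\left(-3 + 4\right) - 3\right)\right) - 1\right) 78 = \left(- 2 \left(-2 + \left(1 - 3\right)\right) - 1\right) 78 = \left(- 2 \left(-2 - 2\right) - 1\right) 78 = \left(\left(-2\right) \left(-4\right) - 1\right) 78 = \left(8 - 1\right) 78 = 7 \cdot 78 = 546$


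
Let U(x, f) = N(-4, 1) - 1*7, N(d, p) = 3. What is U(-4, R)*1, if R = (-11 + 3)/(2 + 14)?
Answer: -4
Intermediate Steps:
R = -1/2 (R = -8/16 = -8*1/16 = -1/2 ≈ -0.50000)
U(x, f) = -4 (U(x, f) = 3 - 1*7 = 3 - 7 = -4)
U(-4, R)*1 = -4*1 = -4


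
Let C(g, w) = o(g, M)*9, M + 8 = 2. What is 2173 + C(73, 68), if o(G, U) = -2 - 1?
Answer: 2146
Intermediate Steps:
M = -6 (M = -8 + 2 = -6)
o(G, U) = -3
C(g, w) = -27 (C(g, w) = -3*9 = -27)
2173 + C(73, 68) = 2173 - 27 = 2146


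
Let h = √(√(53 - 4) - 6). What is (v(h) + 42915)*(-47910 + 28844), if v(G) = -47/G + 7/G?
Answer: -817454750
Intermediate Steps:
h = 1 (h = √(√49 - 6) = √(7 - 6) = √1 = 1)
v(G) = -40/G
(v(h) + 42915)*(-47910 + 28844) = (-40/1 + 42915)*(-47910 + 28844) = (-40*1 + 42915)*(-19066) = (-40 + 42915)*(-19066) = 42875*(-19066) = -817454750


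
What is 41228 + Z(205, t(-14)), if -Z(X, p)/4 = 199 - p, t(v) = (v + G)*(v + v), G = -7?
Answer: 42784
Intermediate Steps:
t(v) = 2*v*(-7 + v) (t(v) = (v - 7)*(v + v) = (-7 + v)*(2*v) = 2*v*(-7 + v))
Z(X, p) = -796 + 4*p (Z(X, p) = -4*(199 - p) = -796 + 4*p)
41228 + Z(205, t(-14)) = 41228 + (-796 + 4*(2*(-14)*(-7 - 14))) = 41228 + (-796 + 4*(2*(-14)*(-21))) = 41228 + (-796 + 4*588) = 41228 + (-796 + 2352) = 41228 + 1556 = 42784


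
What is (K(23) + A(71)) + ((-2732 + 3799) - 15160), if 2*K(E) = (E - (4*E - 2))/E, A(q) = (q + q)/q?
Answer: -648253/46 ≈ -14092.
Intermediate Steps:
A(q) = 2 (A(q) = (2*q)/q = 2)
K(E) = (2 - 3*E)/(2*E) (K(E) = ((E - (4*E - 2))/E)/2 = ((E - (-2 + 4*E))/E)/2 = ((E + (2 - 4*E))/E)/2 = ((2 - 3*E)/E)/2 = (2 - 3*E)/(2*E))
(K(23) + A(71)) + ((-2732 + 3799) - 15160) = ((-3/2 + 1/23) + 2) + ((-2732 + 3799) - 15160) = ((-3/2 + 1/23) + 2) + (1067 - 15160) = (-67/46 + 2) - 14093 = 25/46 - 14093 = -648253/46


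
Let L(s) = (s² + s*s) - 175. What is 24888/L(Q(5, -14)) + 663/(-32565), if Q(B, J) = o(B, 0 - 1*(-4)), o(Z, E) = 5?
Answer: -4156721/20875 ≈ -199.12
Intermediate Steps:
Q(B, J) = 5
L(s) = -175 + 2*s² (L(s) = (s² + s²) - 175 = 2*s² - 175 = -175 + 2*s²)
24888/L(Q(5, -14)) + 663/(-32565) = 24888/(-175 + 2*5²) + 663/(-32565) = 24888/(-175 + 2*25) + 663*(-1/32565) = 24888/(-175 + 50) - 17/835 = 24888/(-125) - 17/835 = 24888*(-1/125) - 17/835 = -24888/125 - 17/835 = -4156721/20875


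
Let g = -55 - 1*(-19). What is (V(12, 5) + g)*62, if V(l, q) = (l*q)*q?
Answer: 16368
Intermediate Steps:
g = -36 (g = -55 + 19 = -36)
V(l, q) = l*q²
(V(12, 5) + g)*62 = (12*5² - 36)*62 = (12*25 - 36)*62 = (300 - 36)*62 = 264*62 = 16368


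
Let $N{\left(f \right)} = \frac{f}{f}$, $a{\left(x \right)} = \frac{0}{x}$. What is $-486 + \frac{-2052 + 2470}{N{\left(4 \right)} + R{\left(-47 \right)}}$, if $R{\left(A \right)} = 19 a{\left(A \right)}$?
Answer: $-68$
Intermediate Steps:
$a{\left(x \right)} = 0$
$N{\left(f \right)} = 1$
$R{\left(A \right)} = 0$ ($R{\left(A \right)} = 19 \cdot 0 = 0$)
$-486 + \frac{-2052 + 2470}{N{\left(4 \right)} + R{\left(-47 \right)}} = -486 + \frac{-2052 + 2470}{1 + 0} = -486 + \frac{418}{1} = -486 + 418 \cdot 1 = -486 + 418 = -68$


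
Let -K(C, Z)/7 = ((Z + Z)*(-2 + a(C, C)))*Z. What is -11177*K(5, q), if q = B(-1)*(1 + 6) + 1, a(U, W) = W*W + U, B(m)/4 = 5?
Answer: 87106295304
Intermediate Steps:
B(m) = 20 (B(m) = 4*5 = 20)
a(U, W) = U + W**2 (a(U, W) = W**2 + U = U + W**2)
q = 141 (q = 20*(1 + 6) + 1 = 20*7 + 1 = 140 + 1 = 141)
K(C, Z) = -14*Z**2*(-2 + C + C**2) (K(C, Z) = -7*(Z + Z)*(-2 + (C + C**2))*Z = -7*(2*Z)*(-2 + C + C**2)*Z = -7*2*Z*(-2 + C + C**2)*Z = -14*Z**2*(-2 + C + C**2))
-11177*K(5, q) = -156478*141**2*(2 - 1*5 - 1*5**2) = -156478*19881*(2 - 5 - 1*25) = -156478*19881*(2 - 5 - 25) = -156478*19881*(-28) = -11177*(-7793352) = 87106295304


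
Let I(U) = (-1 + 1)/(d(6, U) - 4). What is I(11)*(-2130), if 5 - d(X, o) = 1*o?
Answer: 0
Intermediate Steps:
d(X, o) = 5 - o
I(U) = 0 (I(U) = (-1 + 1)/((5 - U) - 4) = 0/(1 - U) = 0)
I(11)*(-2130) = 0*(-2130) = 0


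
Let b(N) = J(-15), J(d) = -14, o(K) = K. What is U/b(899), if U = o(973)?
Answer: -139/2 ≈ -69.500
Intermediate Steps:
U = 973
b(N) = -14
U/b(899) = 973/(-14) = 973*(-1/14) = -139/2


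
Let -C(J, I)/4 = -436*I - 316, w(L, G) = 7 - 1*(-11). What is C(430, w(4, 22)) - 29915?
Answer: 2741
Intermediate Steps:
w(L, G) = 18 (w(L, G) = 7 + 11 = 18)
C(J, I) = 1264 + 1744*I (C(J, I) = -4*(-436*I - 316) = -4*(-316 - 436*I) = 1264 + 1744*I)
C(430, w(4, 22)) - 29915 = (1264 + 1744*18) - 29915 = (1264 + 31392) - 29915 = 32656 - 29915 = 2741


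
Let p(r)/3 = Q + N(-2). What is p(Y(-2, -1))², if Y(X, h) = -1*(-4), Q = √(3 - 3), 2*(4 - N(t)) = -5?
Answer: 1521/4 ≈ 380.25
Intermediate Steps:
N(t) = 13/2 (N(t) = 4 - ½*(-5) = 4 + 5/2 = 13/2)
Q = 0 (Q = √0 = 0)
Y(X, h) = 4
p(r) = 39/2 (p(r) = 3*(0 + 13/2) = 3*(13/2) = 39/2)
p(Y(-2, -1))² = (39/2)² = 1521/4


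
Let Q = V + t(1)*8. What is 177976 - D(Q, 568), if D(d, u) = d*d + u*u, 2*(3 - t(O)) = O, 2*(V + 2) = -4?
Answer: -144904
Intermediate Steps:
V = -4 (V = -2 + (½)*(-4) = -2 - 2 = -4)
t(O) = 3 - O/2
Q = 16 (Q = -4 + (3 - ½*1)*8 = -4 + (3 - ½)*8 = -4 + (5/2)*8 = -4 + 20 = 16)
D(d, u) = d² + u²
177976 - D(Q, 568) = 177976 - (16² + 568²) = 177976 - (256 + 322624) = 177976 - 1*322880 = 177976 - 322880 = -144904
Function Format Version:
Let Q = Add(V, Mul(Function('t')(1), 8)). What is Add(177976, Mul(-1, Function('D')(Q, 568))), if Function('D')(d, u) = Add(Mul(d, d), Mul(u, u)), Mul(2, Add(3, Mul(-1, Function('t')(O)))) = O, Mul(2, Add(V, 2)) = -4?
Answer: -144904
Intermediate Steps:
V = -4 (V = Add(-2, Mul(Rational(1, 2), -4)) = Add(-2, -2) = -4)
Function('t')(O) = Add(3, Mul(Rational(-1, 2), O))
Q = 16 (Q = Add(-4, Mul(Add(3, Mul(Rational(-1, 2), 1)), 8)) = Add(-4, Mul(Add(3, Rational(-1, 2)), 8)) = Add(-4, Mul(Rational(5, 2), 8)) = Add(-4, 20) = 16)
Function('D')(d, u) = Add(Pow(d, 2), Pow(u, 2))
Add(177976, Mul(-1, Function('D')(Q, 568))) = Add(177976, Mul(-1, Add(Pow(16, 2), Pow(568, 2)))) = Add(177976, Mul(-1, Add(256, 322624))) = Add(177976, Mul(-1, 322880)) = Add(177976, -322880) = -144904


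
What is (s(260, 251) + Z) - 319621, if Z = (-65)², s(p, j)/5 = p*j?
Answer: 10904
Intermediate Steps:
s(p, j) = 5*j*p (s(p, j) = 5*(p*j) = 5*(j*p) = 5*j*p)
Z = 4225
(s(260, 251) + Z) - 319621 = (5*251*260 + 4225) - 319621 = (326300 + 4225) - 319621 = 330525 - 319621 = 10904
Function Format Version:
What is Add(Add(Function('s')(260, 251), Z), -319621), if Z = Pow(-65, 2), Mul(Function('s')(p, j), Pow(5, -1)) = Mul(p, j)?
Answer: 10904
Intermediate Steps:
Function('s')(p, j) = Mul(5, j, p) (Function('s')(p, j) = Mul(5, Mul(p, j)) = Mul(5, Mul(j, p)) = Mul(5, j, p))
Z = 4225
Add(Add(Function('s')(260, 251), Z), -319621) = Add(Add(Mul(5, 251, 260), 4225), -319621) = Add(Add(326300, 4225), -319621) = Add(330525, -319621) = 10904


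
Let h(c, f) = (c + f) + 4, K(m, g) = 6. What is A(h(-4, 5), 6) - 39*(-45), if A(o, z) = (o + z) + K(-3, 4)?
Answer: 1772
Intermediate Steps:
h(c, f) = 4 + c + f
A(o, z) = 6 + o + z (A(o, z) = (o + z) + 6 = 6 + o + z)
A(h(-4, 5), 6) - 39*(-45) = (6 + (4 - 4 + 5) + 6) - 39*(-45) = (6 + 5 + 6) + 1755 = 17 + 1755 = 1772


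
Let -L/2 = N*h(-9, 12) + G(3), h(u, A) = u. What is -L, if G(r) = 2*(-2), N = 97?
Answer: -1754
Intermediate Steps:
G(r) = -4
L = 1754 (L = -2*(97*(-9) - 4) = -2*(-873 - 4) = -2*(-877) = 1754)
-L = -1*1754 = -1754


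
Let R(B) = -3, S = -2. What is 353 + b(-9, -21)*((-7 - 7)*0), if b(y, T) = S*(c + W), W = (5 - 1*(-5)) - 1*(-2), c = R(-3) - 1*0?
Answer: 353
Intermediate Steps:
c = -3 (c = -3 - 1*0 = -3 + 0 = -3)
W = 12 (W = (5 + 5) + 2 = 10 + 2 = 12)
b(y, T) = -18 (b(y, T) = -2*(-3 + 12) = -2*9 = -18)
353 + b(-9, -21)*((-7 - 7)*0) = 353 - 18*(-7 - 7)*0 = 353 - (-252)*0 = 353 - 18*0 = 353 + 0 = 353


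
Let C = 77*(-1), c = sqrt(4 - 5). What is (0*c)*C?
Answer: 0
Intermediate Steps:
c = I (c = sqrt(-1) = I ≈ 1.0*I)
C = -77
(0*c)*C = (0*I)*(-77) = 0*(-77) = 0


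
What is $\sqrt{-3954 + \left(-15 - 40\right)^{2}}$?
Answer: $i \sqrt{929} \approx 30.479 i$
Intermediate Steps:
$\sqrt{-3954 + \left(-15 - 40\right)^{2}} = \sqrt{-3954 + \left(-55\right)^{2}} = \sqrt{-3954 + 3025} = \sqrt{-929} = i \sqrt{929}$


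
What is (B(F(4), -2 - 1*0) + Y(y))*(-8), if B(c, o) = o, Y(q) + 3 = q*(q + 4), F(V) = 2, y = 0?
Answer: 40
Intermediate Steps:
Y(q) = -3 + q*(4 + q) (Y(q) = -3 + q*(q + 4) = -3 + q*(4 + q))
(B(F(4), -2 - 1*0) + Y(y))*(-8) = ((-2 - 1*0) + (-3 + 0² + 4*0))*(-8) = ((-2 + 0) + (-3 + 0 + 0))*(-8) = (-2 - 3)*(-8) = -5*(-8) = 40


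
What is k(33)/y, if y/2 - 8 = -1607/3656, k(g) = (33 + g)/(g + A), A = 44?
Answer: 10968/193487 ≈ 0.056686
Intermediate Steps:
k(g) = (33 + g)/(44 + g) (k(g) = (33 + g)/(g + 44) = (33 + g)/(44 + g))
y = 27641/1828 (y = 16 + 2*(-1607/3656) = 16 - 1607/1828 = 27641/1828 ≈ 15.121)
k(33)/y = ((33 + 33)/(44 + 33))/(27641/1828) = (66/77)*(1828/27641) = ((1/77)*66)*(1828/27641) = (6/7)*(1828/27641) = 10968/193487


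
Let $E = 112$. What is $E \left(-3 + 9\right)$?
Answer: $672$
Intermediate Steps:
$E \left(-3 + 9\right) = 112 \left(-3 + 9\right) = 112 \cdot 6 = 672$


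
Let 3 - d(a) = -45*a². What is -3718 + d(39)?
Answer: 64730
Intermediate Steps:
d(a) = 3 + 45*a² (d(a) = 3 - (-45)*a² = 3 + 45*a²)
-3718 + d(39) = -3718 + (3 + 45*39²) = -3718 + (3 + 45*1521) = -3718 + (3 + 68445) = -3718 + 68448 = 64730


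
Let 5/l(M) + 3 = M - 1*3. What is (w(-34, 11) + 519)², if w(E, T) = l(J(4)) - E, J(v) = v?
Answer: 1212201/4 ≈ 3.0305e+5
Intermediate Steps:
l(M) = 5/(-6 + M) (l(M) = 5/(-3 + (M - 1*3)) = 5/(-3 + (M - 3)) = 5/(-3 + (-3 + M)) = 5/(-6 + M))
w(E, T) = -5/2 - E (w(E, T) = 5/(-6 + 4) - E = 5/(-2) - E = 5*(-½) - E = -5/2 - E)
(w(-34, 11) + 519)² = ((-5/2 - 1*(-34)) + 519)² = ((-5/2 + 34) + 519)² = (63/2 + 519)² = (1101/2)² = 1212201/4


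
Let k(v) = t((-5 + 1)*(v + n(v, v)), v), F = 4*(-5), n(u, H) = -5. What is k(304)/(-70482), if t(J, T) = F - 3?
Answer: 23/70482 ≈ 0.00032632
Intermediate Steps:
F = -20
t(J, T) = -23 (t(J, T) = -20 - 3 = -23)
k(v) = -23
k(304)/(-70482) = -23/(-70482) = -23*(-1/70482) = 23/70482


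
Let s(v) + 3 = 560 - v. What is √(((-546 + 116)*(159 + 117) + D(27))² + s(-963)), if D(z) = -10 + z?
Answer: √14080909089 ≈ 1.1866e+5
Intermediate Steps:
s(v) = 557 - v (s(v) = -3 + (560 - v) = 557 - v)
√(((-546 + 116)*(159 + 117) + D(27))² + s(-963)) = √(((-546 + 116)*(159 + 117) + (-10 + 27))² + (557 - 1*(-963))) = √((-430*276 + 17)² + (557 + 963)) = √((-118680 + 17)² + 1520) = √((-118663)² + 1520) = √(14080907569 + 1520) = √14080909089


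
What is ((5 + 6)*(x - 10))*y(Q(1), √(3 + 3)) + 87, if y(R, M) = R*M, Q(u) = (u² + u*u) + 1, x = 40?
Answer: 87 + 990*√6 ≈ 2512.0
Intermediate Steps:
Q(u) = 1 + 2*u² (Q(u) = (u² + u²) + 1 = 2*u² + 1 = 1 + 2*u²)
y(R, M) = M*R
((5 + 6)*(x - 10))*y(Q(1), √(3 + 3)) + 87 = ((5 + 6)*(40 - 10))*(√(3 + 3)*(1 + 2*1²)) + 87 = (11*30)*(√6*(1 + 2*1)) + 87 = 330*(√6*(1 + 2)) + 87 = 330*(√6*3) + 87 = 330*(3*√6) + 87 = 990*√6 + 87 = 87 + 990*√6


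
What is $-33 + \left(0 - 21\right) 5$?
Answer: $-138$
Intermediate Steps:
$-33 + \left(0 - 21\right) 5 = -33 - 105 = -138$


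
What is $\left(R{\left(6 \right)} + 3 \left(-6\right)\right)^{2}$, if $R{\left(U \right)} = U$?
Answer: $144$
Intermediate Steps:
$\left(R{\left(6 \right)} + 3 \left(-6\right)\right)^{2} = \left(6 + 3 \left(-6\right)\right)^{2} = \left(6 - 18\right)^{2} = \left(-12\right)^{2} = 144$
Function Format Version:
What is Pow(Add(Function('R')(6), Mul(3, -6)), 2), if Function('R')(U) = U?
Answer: 144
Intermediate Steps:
Pow(Add(Function('R')(6), Mul(3, -6)), 2) = Pow(Add(6, Mul(3, -6)), 2) = Pow(Add(6, -18), 2) = Pow(-12, 2) = 144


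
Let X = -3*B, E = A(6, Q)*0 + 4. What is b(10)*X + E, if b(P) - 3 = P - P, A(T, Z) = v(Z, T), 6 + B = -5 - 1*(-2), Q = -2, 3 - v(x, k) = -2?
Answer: 85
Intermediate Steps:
v(x, k) = 5 (v(x, k) = 3 - 1*(-2) = 3 + 2 = 5)
B = -9 (B = -6 + (-5 - 1*(-2)) = -6 + (-5 + 2) = -6 - 3 = -9)
A(T, Z) = 5
b(P) = 3 (b(P) = 3 + (P - P) = 3 + 0 = 3)
E = 4 (E = 5*0 + 4 = 0 + 4 = 4)
X = 27 (X = -3*(-9) = 27)
b(10)*X + E = 3*27 + 4 = 81 + 4 = 85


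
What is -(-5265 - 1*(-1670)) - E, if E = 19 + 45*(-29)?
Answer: 4881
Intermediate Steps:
E = -1286 (E = 19 - 1305 = -1286)
-(-5265 - 1*(-1670)) - E = -(-5265 - 1*(-1670)) - 1*(-1286) = -(-5265 + 1670) + 1286 = -1*(-3595) + 1286 = 3595 + 1286 = 4881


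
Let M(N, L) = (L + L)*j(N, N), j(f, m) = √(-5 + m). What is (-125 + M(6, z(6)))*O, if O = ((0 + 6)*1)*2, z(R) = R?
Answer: -1356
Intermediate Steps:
M(N, L) = 2*L*√(-5 + N) (M(N, L) = (L + L)*√(-5 + N) = (2*L)*√(-5 + N) = 2*L*√(-5 + N))
O = 12 (O = (6*1)*2 = 6*2 = 12)
(-125 + M(6, z(6)))*O = (-125 + 2*6*√(-5 + 6))*12 = (-125 + 2*6*√1)*12 = (-125 + 2*6*1)*12 = (-125 + 12)*12 = -113*12 = -1356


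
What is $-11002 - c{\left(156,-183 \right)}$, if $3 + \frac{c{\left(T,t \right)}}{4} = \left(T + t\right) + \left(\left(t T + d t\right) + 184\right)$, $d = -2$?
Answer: $101110$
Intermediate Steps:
$c{\left(T,t \right)} = 724 - 4 t + 4 T + 4 T t$ ($c{\left(T,t \right)} = -12 + 4 \left(\left(T + t\right) + \left(\left(t T - 2 t\right) + 184\right)\right) = -12 + 4 \left(\left(T + t\right) + \left(\left(T t - 2 t\right) + 184\right)\right) = -12 + 4 \left(\left(T + t\right) + \left(\left(- 2 t + T t\right) + 184\right)\right) = -12 + 4 \left(\left(T + t\right) + \left(184 - 2 t + T t\right)\right) = -12 + 4 \left(184 + T - t + T t\right) = -12 + \left(736 - 4 t + 4 T + 4 T t\right) = 724 - 4 t + 4 T + 4 T t$)
$-11002 - c{\left(156,-183 \right)} = -11002 - \left(724 - -732 + 4 \cdot 156 + 4 \cdot 156 \left(-183\right)\right) = -11002 - \left(724 + 732 + 624 - 114192\right) = -11002 - -112112 = -11002 + 112112 = 101110$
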